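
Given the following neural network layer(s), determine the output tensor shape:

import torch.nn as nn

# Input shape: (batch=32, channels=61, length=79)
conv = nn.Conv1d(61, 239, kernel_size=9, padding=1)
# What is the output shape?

Input shape: (32, 61, 79)
Output shape: (32, 239, 73)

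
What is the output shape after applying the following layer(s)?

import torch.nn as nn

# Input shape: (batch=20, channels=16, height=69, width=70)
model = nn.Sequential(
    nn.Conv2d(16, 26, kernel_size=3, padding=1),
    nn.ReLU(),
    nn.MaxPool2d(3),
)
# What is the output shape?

Input shape: (20, 16, 69, 70)
  -> after Conv2d: (20, 26, 69, 70)
  -> after ReLU: (20, 26, 69, 70)
Output shape: (20, 26, 23, 23)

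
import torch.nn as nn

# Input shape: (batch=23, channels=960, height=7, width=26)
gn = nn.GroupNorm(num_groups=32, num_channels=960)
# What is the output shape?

Input shape: (23, 960, 7, 26)
Output shape: (23, 960, 7, 26)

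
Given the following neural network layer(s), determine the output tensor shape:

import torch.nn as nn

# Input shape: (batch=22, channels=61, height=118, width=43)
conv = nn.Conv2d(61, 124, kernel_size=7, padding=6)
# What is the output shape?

Input shape: (22, 61, 118, 43)
Output shape: (22, 124, 124, 49)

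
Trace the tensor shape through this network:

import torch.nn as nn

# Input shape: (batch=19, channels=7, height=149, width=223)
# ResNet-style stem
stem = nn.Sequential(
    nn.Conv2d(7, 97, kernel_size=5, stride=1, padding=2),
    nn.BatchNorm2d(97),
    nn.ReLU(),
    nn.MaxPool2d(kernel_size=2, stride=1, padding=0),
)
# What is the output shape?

Input shape: (19, 7, 149, 223)
  -> after Conv2d 5x5 stride=1: (19, 97, 149, 223)
Output shape: (19, 97, 148, 222)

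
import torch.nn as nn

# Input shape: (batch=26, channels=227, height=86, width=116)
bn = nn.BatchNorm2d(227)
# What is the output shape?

Input shape: (26, 227, 86, 116)
Output shape: (26, 227, 86, 116)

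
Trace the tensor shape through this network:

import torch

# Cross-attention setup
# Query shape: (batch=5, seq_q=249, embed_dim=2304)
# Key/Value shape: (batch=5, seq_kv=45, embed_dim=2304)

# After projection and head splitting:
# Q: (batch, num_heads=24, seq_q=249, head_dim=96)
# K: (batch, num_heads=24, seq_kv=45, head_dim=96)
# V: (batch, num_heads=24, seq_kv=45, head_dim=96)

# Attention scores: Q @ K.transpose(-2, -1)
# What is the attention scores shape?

Input shape: (5, 249, 2304)
Output shape: (5, 24, 249, 45)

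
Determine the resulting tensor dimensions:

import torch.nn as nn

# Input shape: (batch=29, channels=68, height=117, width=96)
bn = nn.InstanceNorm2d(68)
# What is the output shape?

Input shape: (29, 68, 117, 96)
Output shape: (29, 68, 117, 96)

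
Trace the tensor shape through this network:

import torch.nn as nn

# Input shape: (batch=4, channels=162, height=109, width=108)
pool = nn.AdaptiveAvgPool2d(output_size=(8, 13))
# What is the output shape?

Input shape: (4, 162, 109, 108)
Output shape: (4, 162, 8, 13)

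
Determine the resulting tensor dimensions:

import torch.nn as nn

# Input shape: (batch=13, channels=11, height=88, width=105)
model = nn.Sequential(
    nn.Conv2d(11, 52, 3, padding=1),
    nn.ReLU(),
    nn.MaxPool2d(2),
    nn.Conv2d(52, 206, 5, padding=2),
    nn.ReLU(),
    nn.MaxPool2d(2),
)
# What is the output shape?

Input shape: (13, 11, 88, 105)
  -> after first Conv2d: (13, 52, 88, 105)
  -> after first MaxPool2d: (13, 52, 44, 52)
  -> after second Conv2d: (13, 206, 44, 52)
Output shape: (13, 206, 22, 26)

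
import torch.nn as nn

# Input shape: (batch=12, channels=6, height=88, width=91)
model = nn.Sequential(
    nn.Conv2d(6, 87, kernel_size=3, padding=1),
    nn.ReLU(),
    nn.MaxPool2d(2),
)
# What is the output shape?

Input shape: (12, 6, 88, 91)
  -> after Conv2d: (12, 87, 88, 91)
  -> after ReLU: (12, 87, 88, 91)
Output shape: (12, 87, 44, 45)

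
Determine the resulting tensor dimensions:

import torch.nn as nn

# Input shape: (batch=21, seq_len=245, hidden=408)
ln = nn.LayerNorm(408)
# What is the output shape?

Input shape: (21, 245, 408)
Output shape: (21, 245, 408)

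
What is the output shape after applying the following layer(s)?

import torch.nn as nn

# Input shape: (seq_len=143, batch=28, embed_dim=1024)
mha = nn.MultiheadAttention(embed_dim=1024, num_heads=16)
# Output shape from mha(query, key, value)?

Input shape: (143, 28, 1024)
Output shape: (143, 28, 1024)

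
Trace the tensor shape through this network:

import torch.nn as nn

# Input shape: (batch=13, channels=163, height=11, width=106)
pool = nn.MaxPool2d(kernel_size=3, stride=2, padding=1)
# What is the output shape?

Input shape: (13, 163, 11, 106)
Output shape: (13, 163, 6, 53)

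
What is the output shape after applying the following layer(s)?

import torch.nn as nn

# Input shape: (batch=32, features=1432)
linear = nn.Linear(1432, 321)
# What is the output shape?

Input shape: (32, 1432)
Output shape: (32, 321)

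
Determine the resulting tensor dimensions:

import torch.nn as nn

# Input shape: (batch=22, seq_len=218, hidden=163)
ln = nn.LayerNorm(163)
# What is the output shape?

Input shape: (22, 218, 163)
Output shape: (22, 218, 163)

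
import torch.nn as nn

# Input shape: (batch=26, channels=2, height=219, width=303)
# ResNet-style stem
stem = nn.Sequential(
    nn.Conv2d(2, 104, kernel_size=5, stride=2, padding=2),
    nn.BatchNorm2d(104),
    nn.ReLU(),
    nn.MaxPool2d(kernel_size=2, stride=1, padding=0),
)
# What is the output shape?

Input shape: (26, 2, 219, 303)
  -> after Conv2d 5x5 stride=2: (26, 104, 110, 152)
Output shape: (26, 104, 109, 151)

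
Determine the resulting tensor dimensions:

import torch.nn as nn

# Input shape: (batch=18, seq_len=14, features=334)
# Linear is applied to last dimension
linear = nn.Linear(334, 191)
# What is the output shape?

Input shape: (18, 14, 334)
Output shape: (18, 14, 191)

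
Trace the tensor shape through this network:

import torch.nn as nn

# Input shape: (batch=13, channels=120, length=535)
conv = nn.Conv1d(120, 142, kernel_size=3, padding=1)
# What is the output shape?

Input shape: (13, 120, 535)
Output shape: (13, 142, 535)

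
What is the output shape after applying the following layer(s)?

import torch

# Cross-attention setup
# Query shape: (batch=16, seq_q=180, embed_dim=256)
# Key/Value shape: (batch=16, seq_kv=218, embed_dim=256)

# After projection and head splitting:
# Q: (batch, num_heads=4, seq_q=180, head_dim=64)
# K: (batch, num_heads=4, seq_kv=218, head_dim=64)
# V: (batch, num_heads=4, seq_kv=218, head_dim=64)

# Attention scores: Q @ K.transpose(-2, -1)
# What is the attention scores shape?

Input shape: (16, 180, 256)
Output shape: (16, 4, 180, 218)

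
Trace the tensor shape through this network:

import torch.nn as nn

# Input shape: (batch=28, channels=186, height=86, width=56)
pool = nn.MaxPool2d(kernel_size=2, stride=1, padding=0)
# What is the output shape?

Input shape: (28, 186, 86, 56)
Output shape: (28, 186, 85, 55)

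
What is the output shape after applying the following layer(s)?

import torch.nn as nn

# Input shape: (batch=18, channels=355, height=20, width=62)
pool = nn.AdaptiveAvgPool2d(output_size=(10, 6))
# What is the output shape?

Input shape: (18, 355, 20, 62)
Output shape: (18, 355, 10, 6)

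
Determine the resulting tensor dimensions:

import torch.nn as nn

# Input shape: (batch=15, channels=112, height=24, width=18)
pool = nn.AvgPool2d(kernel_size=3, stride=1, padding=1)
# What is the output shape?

Input shape: (15, 112, 24, 18)
Output shape: (15, 112, 24, 18)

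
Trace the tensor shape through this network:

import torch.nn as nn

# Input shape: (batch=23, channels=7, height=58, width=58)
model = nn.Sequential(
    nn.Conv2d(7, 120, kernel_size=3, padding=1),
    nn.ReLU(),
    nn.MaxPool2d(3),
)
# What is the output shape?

Input shape: (23, 7, 58, 58)
  -> after Conv2d: (23, 120, 58, 58)
  -> after ReLU: (23, 120, 58, 58)
Output shape: (23, 120, 19, 19)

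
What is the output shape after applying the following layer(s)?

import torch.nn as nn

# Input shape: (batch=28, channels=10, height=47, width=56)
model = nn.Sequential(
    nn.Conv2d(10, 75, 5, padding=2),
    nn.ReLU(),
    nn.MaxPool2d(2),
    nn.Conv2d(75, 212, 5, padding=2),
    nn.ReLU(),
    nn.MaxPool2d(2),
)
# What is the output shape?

Input shape: (28, 10, 47, 56)
  -> after first Conv2d: (28, 75, 47, 56)
  -> after first MaxPool2d: (28, 75, 23, 28)
  -> after second Conv2d: (28, 212, 23, 28)
Output shape: (28, 212, 11, 14)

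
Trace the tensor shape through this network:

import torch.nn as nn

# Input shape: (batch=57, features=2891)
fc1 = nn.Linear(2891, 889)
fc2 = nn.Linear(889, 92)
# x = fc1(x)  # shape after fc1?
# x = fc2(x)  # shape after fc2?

Input shape: (57, 2891)
  -> after fc1: (57, 889)
Output shape: (57, 92)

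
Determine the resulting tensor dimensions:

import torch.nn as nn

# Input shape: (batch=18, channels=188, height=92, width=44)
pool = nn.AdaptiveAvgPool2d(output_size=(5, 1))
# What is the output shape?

Input shape: (18, 188, 92, 44)
Output shape: (18, 188, 5, 1)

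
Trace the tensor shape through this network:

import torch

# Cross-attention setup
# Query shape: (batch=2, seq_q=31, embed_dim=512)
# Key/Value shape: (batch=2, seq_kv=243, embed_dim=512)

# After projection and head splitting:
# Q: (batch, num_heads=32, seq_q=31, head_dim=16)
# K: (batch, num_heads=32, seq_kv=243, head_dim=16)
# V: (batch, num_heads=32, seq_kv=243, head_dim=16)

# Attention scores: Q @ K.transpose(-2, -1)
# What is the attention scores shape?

Input shape: (2, 31, 512)
Output shape: (2, 32, 31, 243)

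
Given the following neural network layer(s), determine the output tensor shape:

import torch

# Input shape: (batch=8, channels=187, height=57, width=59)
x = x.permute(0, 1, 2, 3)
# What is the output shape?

Input shape: (8, 187, 57, 59)
Output shape: (8, 187, 57, 59)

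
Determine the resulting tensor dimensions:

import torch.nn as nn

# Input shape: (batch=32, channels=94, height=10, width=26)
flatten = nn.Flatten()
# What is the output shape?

Input shape: (32, 94, 10, 26)
Output shape: (32, 24440)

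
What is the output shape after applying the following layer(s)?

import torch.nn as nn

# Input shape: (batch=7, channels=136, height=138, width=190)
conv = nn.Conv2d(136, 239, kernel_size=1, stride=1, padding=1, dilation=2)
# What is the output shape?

Input shape: (7, 136, 138, 190)
Output shape: (7, 239, 140, 192)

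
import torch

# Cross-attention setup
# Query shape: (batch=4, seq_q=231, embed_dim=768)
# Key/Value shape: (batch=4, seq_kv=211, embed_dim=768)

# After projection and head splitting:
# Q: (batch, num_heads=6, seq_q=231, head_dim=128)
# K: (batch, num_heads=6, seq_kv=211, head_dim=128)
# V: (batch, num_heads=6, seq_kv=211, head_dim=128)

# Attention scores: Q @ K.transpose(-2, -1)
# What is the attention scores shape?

Input shape: (4, 231, 768)
Output shape: (4, 6, 231, 211)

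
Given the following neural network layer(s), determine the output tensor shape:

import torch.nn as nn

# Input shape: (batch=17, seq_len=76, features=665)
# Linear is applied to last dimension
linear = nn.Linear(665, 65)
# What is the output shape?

Input shape: (17, 76, 665)
Output shape: (17, 76, 65)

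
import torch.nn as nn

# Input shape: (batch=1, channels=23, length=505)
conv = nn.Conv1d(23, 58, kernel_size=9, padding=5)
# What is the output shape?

Input shape: (1, 23, 505)
Output shape: (1, 58, 507)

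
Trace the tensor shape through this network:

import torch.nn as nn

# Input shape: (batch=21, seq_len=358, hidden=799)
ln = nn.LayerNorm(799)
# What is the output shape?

Input shape: (21, 358, 799)
Output shape: (21, 358, 799)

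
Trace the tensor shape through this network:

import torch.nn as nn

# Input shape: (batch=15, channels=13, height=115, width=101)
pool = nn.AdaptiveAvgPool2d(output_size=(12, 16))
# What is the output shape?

Input shape: (15, 13, 115, 101)
Output shape: (15, 13, 12, 16)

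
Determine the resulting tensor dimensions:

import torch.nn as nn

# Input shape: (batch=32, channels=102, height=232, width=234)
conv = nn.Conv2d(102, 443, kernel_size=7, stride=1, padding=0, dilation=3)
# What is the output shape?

Input shape: (32, 102, 232, 234)
Output shape: (32, 443, 214, 216)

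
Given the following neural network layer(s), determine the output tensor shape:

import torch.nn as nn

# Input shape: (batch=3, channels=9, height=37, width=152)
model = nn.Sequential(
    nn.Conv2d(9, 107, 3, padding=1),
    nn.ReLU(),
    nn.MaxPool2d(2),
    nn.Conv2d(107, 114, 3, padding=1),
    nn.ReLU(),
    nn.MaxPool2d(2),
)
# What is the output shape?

Input shape: (3, 9, 37, 152)
  -> after first Conv2d: (3, 107, 37, 152)
  -> after first MaxPool2d: (3, 107, 18, 76)
  -> after second Conv2d: (3, 114, 18, 76)
Output shape: (3, 114, 9, 38)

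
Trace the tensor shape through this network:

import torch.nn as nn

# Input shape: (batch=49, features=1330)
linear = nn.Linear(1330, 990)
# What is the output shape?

Input shape: (49, 1330)
Output shape: (49, 990)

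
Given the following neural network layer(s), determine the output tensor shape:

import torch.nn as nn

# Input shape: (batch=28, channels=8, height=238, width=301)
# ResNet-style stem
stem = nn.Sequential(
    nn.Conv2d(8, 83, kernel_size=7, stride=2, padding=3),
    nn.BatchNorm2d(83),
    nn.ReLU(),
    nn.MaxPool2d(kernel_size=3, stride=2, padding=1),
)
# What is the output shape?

Input shape: (28, 8, 238, 301)
  -> after Conv2d 7x7 stride=2: (28, 83, 119, 151)
Output shape: (28, 83, 60, 76)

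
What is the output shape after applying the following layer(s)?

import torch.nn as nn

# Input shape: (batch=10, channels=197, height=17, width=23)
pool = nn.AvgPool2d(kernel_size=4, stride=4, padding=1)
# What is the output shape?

Input shape: (10, 197, 17, 23)
Output shape: (10, 197, 4, 6)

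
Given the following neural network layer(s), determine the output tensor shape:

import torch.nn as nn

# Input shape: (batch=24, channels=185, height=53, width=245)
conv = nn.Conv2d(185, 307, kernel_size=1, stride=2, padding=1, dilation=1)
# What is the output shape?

Input shape: (24, 185, 53, 245)
Output shape: (24, 307, 28, 124)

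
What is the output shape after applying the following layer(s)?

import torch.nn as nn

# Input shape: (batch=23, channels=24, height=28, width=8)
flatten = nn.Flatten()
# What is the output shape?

Input shape: (23, 24, 28, 8)
Output shape: (23, 5376)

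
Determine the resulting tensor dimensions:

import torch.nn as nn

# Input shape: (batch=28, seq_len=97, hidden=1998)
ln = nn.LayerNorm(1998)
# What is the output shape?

Input shape: (28, 97, 1998)
Output shape: (28, 97, 1998)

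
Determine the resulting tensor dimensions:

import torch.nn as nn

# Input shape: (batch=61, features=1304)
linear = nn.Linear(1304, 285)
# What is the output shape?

Input shape: (61, 1304)
Output shape: (61, 285)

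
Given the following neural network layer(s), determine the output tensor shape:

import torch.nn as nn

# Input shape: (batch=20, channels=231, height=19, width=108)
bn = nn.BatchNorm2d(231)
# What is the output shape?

Input shape: (20, 231, 19, 108)
Output shape: (20, 231, 19, 108)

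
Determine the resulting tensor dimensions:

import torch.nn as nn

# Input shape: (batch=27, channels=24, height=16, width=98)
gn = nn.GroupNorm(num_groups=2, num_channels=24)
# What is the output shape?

Input shape: (27, 24, 16, 98)
Output shape: (27, 24, 16, 98)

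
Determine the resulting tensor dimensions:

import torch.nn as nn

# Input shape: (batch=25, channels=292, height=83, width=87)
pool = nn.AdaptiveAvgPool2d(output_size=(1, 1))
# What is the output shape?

Input shape: (25, 292, 83, 87)
Output shape: (25, 292, 1, 1)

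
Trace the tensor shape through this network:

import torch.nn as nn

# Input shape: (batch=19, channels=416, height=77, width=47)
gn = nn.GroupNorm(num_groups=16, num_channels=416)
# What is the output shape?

Input shape: (19, 416, 77, 47)
Output shape: (19, 416, 77, 47)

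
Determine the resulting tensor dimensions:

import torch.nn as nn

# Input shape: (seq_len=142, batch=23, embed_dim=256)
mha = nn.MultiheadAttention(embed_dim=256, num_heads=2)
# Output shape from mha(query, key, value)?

Input shape: (142, 23, 256)
Output shape: (142, 23, 256)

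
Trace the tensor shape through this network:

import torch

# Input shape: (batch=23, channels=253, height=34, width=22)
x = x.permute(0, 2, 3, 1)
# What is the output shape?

Input shape: (23, 253, 34, 22)
Output shape: (23, 34, 22, 253)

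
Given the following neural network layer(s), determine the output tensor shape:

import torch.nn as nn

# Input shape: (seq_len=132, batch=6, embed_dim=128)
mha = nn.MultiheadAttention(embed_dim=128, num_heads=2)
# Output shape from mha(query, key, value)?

Input shape: (132, 6, 128)
Output shape: (132, 6, 128)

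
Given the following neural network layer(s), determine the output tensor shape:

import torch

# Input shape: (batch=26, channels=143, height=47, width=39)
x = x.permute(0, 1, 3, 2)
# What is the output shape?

Input shape: (26, 143, 47, 39)
Output shape: (26, 143, 39, 47)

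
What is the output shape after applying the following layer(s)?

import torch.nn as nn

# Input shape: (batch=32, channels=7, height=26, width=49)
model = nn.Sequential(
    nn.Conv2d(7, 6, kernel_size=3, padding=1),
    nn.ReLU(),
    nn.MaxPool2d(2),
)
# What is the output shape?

Input shape: (32, 7, 26, 49)
  -> after Conv2d: (32, 6, 26, 49)
  -> after ReLU: (32, 6, 26, 49)
Output shape: (32, 6, 13, 24)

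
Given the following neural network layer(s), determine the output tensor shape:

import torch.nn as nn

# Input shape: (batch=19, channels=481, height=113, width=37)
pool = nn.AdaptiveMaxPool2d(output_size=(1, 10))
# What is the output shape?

Input shape: (19, 481, 113, 37)
Output shape: (19, 481, 1, 10)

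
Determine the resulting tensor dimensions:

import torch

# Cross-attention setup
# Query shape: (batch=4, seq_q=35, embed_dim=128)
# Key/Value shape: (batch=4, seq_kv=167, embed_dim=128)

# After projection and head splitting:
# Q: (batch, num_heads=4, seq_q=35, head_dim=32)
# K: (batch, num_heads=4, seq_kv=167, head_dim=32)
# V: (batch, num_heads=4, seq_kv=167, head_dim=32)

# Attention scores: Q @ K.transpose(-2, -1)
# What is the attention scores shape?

Input shape: (4, 35, 128)
Output shape: (4, 4, 35, 167)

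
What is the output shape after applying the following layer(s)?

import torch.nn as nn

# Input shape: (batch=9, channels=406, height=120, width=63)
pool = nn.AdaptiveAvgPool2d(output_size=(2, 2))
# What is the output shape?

Input shape: (9, 406, 120, 63)
Output shape: (9, 406, 2, 2)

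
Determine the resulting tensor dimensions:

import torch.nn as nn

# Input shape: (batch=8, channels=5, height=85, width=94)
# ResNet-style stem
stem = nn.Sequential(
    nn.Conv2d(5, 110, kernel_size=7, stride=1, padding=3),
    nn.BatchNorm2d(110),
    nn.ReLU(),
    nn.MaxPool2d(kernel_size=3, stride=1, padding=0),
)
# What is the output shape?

Input shape: (8, 5, 85, 94)
  -> after Conv2d 7x7 stride=1: (8, 110, 85, 94)
Output shape: (8, 110, 83, 92)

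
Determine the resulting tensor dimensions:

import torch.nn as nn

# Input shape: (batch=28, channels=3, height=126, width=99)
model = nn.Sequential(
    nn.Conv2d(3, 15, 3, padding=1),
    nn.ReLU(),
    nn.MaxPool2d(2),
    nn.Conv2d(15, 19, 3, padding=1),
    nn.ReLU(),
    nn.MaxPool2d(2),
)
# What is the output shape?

Input shape: (28, 3, 126, 99)
  -> after first Conv2d: (28, 15, 126, 99)
  -> after first MaxPool2d: (28, 15, 63, 49)
  -> after second Conv2d: (28, 19, 63, 49)
Output shape: (28, 19, 31, 24)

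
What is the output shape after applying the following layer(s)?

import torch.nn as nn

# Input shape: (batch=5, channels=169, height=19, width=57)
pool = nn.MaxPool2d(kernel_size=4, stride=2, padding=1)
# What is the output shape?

Input shape: (5, 169, 19, 57)
Output shape: (5, 169, 9, 28)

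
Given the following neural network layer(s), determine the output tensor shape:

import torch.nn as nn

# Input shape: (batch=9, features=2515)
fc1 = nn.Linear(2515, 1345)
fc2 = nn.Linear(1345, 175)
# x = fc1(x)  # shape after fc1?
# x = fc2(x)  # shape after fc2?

Input shape: (9, 2515)
  -> after fc1: (9, 1345)
Output shape: (9, 175)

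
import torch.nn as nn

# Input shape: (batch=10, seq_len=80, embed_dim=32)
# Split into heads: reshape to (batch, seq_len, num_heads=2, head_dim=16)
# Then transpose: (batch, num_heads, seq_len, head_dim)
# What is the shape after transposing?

Input shape: (10, 80, 32)
  -> after reshape: (10, 80, 2, 16)
Output shape: (10, 2, 80, 16)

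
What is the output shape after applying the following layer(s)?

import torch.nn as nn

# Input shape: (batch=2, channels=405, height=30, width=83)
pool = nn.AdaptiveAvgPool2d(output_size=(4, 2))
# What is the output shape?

Input shape: (2, 405, 30, 83)
Output shape: (2, 405, 4, 2)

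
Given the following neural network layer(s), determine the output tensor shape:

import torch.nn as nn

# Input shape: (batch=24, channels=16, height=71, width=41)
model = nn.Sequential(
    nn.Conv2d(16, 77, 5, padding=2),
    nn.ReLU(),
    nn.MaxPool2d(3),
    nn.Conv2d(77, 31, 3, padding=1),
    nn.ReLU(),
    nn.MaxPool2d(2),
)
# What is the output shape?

Input shape: (24, 16, 71, 41)
  -> after first Conv2d: (24, 77, 71, 41)
  -> after first MaxPool2d: (24, 77, 23, 13)
  -> after second Conv2d: (24, 31, 23, 13)
Output shape: (24, 31, 11, 6)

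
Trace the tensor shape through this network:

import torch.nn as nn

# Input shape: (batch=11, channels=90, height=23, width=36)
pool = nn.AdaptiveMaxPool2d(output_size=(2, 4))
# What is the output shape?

Input shape: (11, 90, 23, 36)
Output shape: (11, 90, 2, 4)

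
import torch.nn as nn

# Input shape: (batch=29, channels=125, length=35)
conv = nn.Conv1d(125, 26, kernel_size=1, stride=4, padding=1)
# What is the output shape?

Input shape: (29, 125, 35)
Output shape: (29, 26, 10)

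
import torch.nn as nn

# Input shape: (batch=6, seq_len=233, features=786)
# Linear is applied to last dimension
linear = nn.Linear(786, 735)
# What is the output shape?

Input shape: (6, 233, 786)
Output shape: (6, 233, 735)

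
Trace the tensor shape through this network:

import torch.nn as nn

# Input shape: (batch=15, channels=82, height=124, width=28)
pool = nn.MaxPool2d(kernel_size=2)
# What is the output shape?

Input shape: (15, 82, 124, 28)
Output shape: (15, 82, 62, 14)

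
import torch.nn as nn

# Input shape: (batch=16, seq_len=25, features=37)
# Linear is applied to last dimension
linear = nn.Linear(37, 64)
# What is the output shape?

Input shape: (16, 25, 37)
Output shape: (16, 25, 64)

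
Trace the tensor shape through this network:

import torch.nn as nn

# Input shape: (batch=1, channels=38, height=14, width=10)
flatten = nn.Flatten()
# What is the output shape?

Input shape: (1, 38, 14, 10)
Output shape: (1, 5320)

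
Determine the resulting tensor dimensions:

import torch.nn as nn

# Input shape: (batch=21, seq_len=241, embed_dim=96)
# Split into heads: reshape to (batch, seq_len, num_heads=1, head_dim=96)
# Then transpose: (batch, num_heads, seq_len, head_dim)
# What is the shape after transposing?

Input shape: (21, 241, 96)
  -> after reshape: (21, 241, 1, 96)
Output shape: (21, 1, 241, 96)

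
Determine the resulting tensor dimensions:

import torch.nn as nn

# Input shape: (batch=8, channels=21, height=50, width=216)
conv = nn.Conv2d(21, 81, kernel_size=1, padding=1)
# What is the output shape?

Input shape: (8, 21, 50, 216)
Output shape: (8, 81, 52, 218)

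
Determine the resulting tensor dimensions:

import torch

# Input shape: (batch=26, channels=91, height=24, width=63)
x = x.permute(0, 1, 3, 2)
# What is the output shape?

Input shape: (26, 91, 24, 63)
Output shape: (26, 91, 63, 24)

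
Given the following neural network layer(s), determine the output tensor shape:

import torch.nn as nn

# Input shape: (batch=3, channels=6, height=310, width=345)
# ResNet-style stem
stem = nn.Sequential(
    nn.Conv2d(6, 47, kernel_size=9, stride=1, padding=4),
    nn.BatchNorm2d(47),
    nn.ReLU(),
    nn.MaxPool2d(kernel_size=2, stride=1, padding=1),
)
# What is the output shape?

Input shape: (3, 6, 310, 345)
  -> after Conv2d 9x9 stride=1: (3, 47, 310, 345)
Output shape: (3, 47, 311, 346)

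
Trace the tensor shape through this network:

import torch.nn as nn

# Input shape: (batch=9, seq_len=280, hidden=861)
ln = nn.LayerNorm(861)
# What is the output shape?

Input shape: (9, 280, 861)
Output shape: (9, 280, 861)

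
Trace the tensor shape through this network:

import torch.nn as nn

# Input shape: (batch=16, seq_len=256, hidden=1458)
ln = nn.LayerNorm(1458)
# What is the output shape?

Input shape: (16, 256, 1458)
Output shape: (16, 256, 1458)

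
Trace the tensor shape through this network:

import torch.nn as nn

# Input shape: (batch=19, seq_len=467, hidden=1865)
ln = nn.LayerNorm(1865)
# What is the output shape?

Input shape: (19, 467, 1865)
Output shape: (19, 467, 1865)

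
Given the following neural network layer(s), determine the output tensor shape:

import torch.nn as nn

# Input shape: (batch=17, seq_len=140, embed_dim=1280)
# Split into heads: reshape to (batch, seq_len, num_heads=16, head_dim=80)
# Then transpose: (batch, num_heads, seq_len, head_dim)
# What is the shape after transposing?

Input shape: (17, 140, 1280)
  -> after reshape: (17, 140, 16, 80)
Output shape: (17, 16, 140, 80)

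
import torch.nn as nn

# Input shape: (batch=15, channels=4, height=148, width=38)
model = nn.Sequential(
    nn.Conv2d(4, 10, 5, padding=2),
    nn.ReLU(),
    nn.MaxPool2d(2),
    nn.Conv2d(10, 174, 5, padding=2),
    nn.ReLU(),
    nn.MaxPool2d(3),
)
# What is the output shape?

Input shape: (15, 4, 148, 38)
  -> after first Conv2d: (15, 10, 148, 38)
  -> after first MaxPool2d: (15, 10, 74, 19)
  -> after second Conv2d: (15, 174, 74, 19)
Output shape: (15, 174, 24, 6)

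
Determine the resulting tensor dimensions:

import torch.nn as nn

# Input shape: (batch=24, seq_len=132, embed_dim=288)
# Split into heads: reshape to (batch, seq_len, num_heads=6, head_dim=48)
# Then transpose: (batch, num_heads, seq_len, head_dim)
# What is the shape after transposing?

Input shape: (24, 132, 288)
  -> after reshape: (24, 132, 6, 48)
Output shape: (24, 6, 132, 48)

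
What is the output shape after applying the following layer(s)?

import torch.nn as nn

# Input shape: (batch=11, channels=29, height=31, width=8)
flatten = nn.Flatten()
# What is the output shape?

Input shape: (11, 29, 31, 8)
Output shape: (11, 7192)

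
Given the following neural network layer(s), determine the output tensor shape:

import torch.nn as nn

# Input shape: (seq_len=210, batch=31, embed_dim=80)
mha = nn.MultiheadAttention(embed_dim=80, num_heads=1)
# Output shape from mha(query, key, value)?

Input shape: (210, 31, 80)
Output shape: (210, 31, 80)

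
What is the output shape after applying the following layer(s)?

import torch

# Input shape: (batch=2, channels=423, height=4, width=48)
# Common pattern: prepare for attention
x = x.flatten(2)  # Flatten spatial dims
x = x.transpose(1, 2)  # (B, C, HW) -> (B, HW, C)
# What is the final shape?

Input shape: (2, 423, 4, 48)
  -> after flatten(2): (2, 423, 192)
Output shape: (2, 192, 423)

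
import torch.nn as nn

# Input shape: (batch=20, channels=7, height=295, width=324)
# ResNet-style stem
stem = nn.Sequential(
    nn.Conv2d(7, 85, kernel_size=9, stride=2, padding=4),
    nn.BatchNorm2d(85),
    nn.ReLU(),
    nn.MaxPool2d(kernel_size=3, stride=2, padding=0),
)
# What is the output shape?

Input shape: (20, 7, 295, 324)
  -> after Conv2d 9x9 stride=2: (20, 85, 148, 162)
Output shape: (20, 85, 73, 80)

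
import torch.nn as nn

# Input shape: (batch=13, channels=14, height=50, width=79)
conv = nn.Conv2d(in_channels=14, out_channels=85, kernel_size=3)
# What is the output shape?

Input shape: (13, 14, 50, 79)
Output shape: (13, 85, 48, 77)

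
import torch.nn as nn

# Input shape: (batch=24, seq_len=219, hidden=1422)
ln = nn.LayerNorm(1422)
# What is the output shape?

Input shape: (24, 219, 1422)
Output shape: (24, 219, 1422)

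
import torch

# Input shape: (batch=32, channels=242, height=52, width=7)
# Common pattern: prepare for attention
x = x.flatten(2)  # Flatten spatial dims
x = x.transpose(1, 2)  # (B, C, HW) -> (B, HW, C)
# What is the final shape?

Input shape: (32, 242, 52, 7)
  -> after flatten(2): (32, 242, 364)
Output shape: (32, 364, 242)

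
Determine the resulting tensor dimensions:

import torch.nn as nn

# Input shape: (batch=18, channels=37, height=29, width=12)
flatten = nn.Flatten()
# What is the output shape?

Input shape: (18, 37, 29, 12)
Output shape: (18, 12876)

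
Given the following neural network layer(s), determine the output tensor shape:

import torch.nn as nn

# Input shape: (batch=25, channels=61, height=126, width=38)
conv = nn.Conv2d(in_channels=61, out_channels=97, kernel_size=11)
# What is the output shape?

Input shape: (25, 61, 126, 38)
Output shape: (25, 97, 116, 28)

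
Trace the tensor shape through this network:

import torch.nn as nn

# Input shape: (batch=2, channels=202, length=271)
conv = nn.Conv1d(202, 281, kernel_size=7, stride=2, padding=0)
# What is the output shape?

Input shape: (2, 202, 271)
Output shape: (2, 281, 133)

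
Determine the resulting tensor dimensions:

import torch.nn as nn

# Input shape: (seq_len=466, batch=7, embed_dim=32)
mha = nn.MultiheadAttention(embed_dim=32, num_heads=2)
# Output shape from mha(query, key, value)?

Input shape: (466, 7, 32)
Output shape: (466, 7, 32)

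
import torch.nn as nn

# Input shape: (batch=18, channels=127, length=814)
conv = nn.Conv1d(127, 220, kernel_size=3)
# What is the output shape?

Input shape: (18, 127, 814)
Output shape: (18, 220, 812)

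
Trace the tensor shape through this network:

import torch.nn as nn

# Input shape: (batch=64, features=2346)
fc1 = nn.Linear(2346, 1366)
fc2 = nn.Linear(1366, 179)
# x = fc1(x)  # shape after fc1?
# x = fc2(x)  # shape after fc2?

Input shape: (64, 2346)
  -> after fc1: (64, 1366)
Output shape: (64, 179)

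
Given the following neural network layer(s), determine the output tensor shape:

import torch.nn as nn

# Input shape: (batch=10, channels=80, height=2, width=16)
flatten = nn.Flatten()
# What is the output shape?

Input shape: (10, 80, 2, 16)
Output shape: (10, 2560)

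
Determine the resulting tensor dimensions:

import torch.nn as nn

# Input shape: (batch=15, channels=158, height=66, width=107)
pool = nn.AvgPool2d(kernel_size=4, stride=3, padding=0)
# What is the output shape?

Input shape: (15, 158, 66, 107)
Output shape: (15, 158, 21, 35)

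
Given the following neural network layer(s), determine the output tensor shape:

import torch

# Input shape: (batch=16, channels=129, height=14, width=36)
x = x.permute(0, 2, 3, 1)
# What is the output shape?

Input shape: (16, 129, 14, 36)
Output shape: (16, 14, 36, 129)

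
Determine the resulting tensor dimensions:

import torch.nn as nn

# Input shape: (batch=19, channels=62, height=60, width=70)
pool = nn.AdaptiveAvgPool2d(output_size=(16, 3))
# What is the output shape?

Input shape: (19, 62, 60, 70)
Output shape: (19, 62, 16, 3)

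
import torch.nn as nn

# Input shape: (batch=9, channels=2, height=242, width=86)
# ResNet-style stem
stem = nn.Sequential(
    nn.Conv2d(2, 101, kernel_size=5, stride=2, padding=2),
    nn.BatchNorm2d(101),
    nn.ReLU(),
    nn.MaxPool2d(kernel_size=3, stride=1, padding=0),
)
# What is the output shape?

Input shape: (9, 2, 242, 86)
  -> after Conv2d 5x5 stride=2: (9, 101, 121, 43)
Output shape: (9, 101, 119, 41)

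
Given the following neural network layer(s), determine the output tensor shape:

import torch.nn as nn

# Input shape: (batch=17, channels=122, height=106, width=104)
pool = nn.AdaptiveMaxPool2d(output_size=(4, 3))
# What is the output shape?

Input shape: (17, 122, 106, 104)
Output shape: (17, 122, 4, 3)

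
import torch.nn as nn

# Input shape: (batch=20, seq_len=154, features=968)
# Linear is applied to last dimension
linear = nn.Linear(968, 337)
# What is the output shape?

Input shape: (20, 154, 968)
Output shape: (20, 154, 337)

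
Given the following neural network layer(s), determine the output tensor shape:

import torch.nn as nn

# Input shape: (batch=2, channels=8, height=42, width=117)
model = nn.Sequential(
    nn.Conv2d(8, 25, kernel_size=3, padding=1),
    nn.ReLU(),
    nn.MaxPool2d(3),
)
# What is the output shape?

Input shape: (2, 8, 42, 117)
  -> after Conv2d: (2, 25, 42, 117)
  -> after ReLU: (2, 25, 42, 117)
Output shape: (2, 25, 14, 39)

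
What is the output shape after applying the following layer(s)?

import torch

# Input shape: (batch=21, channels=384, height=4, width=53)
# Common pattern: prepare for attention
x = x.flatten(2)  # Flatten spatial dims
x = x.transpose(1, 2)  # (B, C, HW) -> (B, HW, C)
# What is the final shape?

Input shape: (21, 384, 4, 53)
  -> after flatten(2): (21, 384, 212)
Output shape: (21, 212, 384)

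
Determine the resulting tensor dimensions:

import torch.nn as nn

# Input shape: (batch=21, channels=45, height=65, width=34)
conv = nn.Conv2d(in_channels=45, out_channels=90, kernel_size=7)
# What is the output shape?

Input shape: (21, 45, 65, 34)
Output shape: (21, 90, 59, 28)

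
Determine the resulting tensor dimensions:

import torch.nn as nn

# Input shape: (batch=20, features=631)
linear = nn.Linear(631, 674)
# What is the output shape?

Input shape: (20, 631)
Output shape: (20, 674)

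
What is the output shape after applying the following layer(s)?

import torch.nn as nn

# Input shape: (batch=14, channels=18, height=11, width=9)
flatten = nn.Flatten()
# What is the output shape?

Input shape: (14, 18, 11, 9)
Output shape: (14, 1782)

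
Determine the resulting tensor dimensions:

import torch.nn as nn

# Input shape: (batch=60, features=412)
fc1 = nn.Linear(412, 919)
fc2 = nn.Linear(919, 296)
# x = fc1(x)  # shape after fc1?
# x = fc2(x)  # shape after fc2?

Input shape: (60, 412)
  -> after fc1: (60, 919)
Output shape: (60, 296)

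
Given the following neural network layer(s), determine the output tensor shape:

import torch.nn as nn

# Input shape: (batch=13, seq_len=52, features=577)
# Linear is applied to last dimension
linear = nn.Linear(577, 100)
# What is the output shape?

Input shape: (13, 52, 577)
Output shape: (13, 52, 100)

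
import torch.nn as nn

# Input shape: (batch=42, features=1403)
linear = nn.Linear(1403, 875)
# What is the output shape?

Input shape: (42, 1403)
Output shape: (42, 875)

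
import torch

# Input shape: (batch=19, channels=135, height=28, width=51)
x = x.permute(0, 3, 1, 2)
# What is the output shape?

Input shape: (19, 135, 28, 51)
Output shape: (19, 51, 135, 28)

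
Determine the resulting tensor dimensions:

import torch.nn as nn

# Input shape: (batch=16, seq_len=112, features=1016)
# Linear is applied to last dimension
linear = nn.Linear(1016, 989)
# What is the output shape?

Input shape: (16, 112, 1016)
Output shape: (16, 112, 989)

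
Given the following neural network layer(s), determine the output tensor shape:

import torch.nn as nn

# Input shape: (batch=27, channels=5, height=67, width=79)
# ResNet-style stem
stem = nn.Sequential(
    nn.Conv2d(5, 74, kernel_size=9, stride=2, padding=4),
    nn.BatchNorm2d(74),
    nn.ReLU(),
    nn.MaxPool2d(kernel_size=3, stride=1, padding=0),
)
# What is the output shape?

Input shape: (27, 5, 67, 79)
  -> after Conv2d 9x9 stride=2: (27, 74, 34, 40)
Output shape: (27, 74, 32, 38)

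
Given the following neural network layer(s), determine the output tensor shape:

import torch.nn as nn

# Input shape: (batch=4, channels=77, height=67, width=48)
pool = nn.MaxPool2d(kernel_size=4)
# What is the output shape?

Input shape: (4, 77, 67, 48)
Output shape: (4, 77, 16, 12)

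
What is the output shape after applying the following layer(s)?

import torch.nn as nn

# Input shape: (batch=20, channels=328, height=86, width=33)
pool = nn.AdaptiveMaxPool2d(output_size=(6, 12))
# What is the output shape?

Input shape: (20, 328, 86, 33)
Output shape: (20, 328, 6, 12)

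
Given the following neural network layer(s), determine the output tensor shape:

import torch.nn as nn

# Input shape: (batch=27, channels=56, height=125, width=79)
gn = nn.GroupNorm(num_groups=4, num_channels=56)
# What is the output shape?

Input shape: (27, 56, 125, 79)
Output shape: (27, 56, 125, 79)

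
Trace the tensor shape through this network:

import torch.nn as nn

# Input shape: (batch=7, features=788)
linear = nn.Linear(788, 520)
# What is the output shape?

Input shape: (7, 788)
Output shape: (7, 520)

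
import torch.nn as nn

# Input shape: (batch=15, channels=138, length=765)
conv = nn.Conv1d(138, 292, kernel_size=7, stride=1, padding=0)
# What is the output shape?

Input shape: (15, 138, 765)
Output shape: (15, 292, 759)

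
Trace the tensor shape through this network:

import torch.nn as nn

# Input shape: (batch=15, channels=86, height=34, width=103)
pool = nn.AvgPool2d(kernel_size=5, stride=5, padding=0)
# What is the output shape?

Input shape: (15, 86, 34, 103)
Output shape: (15, 86, 6, 20)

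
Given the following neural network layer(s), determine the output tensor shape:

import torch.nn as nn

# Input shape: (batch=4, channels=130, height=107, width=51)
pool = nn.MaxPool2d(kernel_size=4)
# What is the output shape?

Input shape: (4, 130, 107, 51)
Output shape: (4, 130, 26, 12)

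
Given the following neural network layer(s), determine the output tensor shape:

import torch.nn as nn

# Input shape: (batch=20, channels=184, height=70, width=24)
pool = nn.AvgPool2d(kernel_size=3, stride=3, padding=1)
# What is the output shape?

Input shape: (20, 184, 70, 24)
Output shape: (20, 184, 24, 8)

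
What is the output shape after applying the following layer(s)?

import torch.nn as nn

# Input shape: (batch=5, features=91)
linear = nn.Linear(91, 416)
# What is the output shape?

Input shape: (5, 91)
Output shape: (5, 416)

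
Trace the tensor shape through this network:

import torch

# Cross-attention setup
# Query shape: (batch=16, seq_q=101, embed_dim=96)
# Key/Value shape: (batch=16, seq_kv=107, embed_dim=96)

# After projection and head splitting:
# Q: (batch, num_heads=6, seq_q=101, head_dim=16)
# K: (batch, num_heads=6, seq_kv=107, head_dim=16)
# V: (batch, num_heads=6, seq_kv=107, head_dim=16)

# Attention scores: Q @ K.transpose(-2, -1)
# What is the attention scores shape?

Input shape: (16, 101, 96)
Output shape: (16, 6, 101, 107)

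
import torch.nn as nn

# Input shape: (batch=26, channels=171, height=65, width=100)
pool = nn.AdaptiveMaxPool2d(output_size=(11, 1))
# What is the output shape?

Input shape: (26, 171, 65, 100)
Output shape: (26, 171, 11, 1)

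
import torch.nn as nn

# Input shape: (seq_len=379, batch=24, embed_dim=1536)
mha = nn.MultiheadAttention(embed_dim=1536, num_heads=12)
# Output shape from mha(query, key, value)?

Input shape: (379, 24, 1536)
Output shape: (379, 24, 1536)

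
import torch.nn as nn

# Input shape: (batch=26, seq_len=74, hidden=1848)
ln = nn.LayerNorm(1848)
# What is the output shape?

Input shape: (26, 74, 1848)
Output shape: (26, 74, 1848)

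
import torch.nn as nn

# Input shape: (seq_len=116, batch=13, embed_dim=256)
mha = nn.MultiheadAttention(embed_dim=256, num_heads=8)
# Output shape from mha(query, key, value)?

Input shape: (116, 13, 256)
Output shape: (116, 13, 256)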